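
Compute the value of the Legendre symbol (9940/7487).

-1

Reduce the numerator: 9940 ≡ 2453 (mod 7487), so (9940/7487) = (2453/7487).
2453 ≡ 1 (mod 4), so quadratic reciprocity gives (2453/7487) = (7487/2453). Reduce: 7487 ≡ 128 (mod 2453). Now have (128/2453).
Factor out 2: 128 = 2^7. Since 2453 ≡ 5 (mod 8), (2/2453) = -1, and (2/2453)^7 = -1. Now have -(1/2453).
(1/2453) = 1. Collecting the sign factors: -1.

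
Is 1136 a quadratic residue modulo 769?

Reduce the numerator: 1136 ≡ 367 (mod 769), so (1136/769) = (367/769).
769 ≡ 1 (mod 4), so quadratic reciprocity gives (367/769) = (769/367). Reduce: 769 ≡ 35 (mod 367). Now have (35/367).
Both 35 ≡ 3 and 367 ≡ 3 (mod 4), so reciprocity gives (35/367) = -(367/35). Reduce: 367 ≡ 17 (mod 35). Now have -(17/35).
17 ≡ 1 (mod 4), so quadratic reciprocity gives (17/35) = (35/17). Reduce: 35 ≡ 1 (mod 17). Now have -(1/17).
(1/17) = 1. Collecting the sign factors: -1.
(1136/769) = -1, and 769 is prime, so 1136 is not a quadratic residue mod 769.

no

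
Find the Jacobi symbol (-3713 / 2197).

-1

Reduce the numerator: -3713 ≡ 681 (mod 2197), so (-3713 / 2197) = (681 / 2197).
681 ≡ 1 (mod 4), so quadratic reciprocity gives (681 / 2197) = (2197 / 681). Reduce: 2197 ≡ 154 (mod 681). Now have (154 / 681).
Factor out 2: 154 = 2·77. Since 681 ≡ 1 (mod 8), (2 / 681) = +1. Now have (77 / 681).
77 ≡ 1 (mod 4), so quadratic reciprocity gives (77 / 681) = (681 / 77). Reduce: 681 ≡ 65 (mod 77). Now have (65 / 77).
65 ≡ 1 (mod 4), so quadratic reciprocity gives (65 / 77) = (77 / 65). Reduce: 77 ≡ 12 (mod 65). Now have (12 / 65).
Factor out 2: 12 = 2^2·3. Since 65 ≡ 1 (mod 8), (2 / 65) = +1, and (2 / 65)^2 = +1. Now have (3 / 65).
65 ≡ 1 (mod 4), so quadratic reciprocity gives (3 / 65) = (65 / 3). Reduce: 65 ≡ 2 (mod 3). Now have (2 / 3).
Factor out 2: 2 = 2. Since 3 ≡ 3 (mod 8), (2 / 3) = -1. Now have -(1 / 3).
(1 / 3) = 1. Collecting the sign factors: -1.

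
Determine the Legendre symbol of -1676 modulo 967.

(-1676|967)
  = (258|967)    [-1676 ≡ 258 mod 967]
  = (129|967)    [967 ≡ 7 mod 8 ⇒ (2|967) = +1]
  = (967|129)    [QR: 129 ≡ 1 mod 4, sign kept]
  = (64|129)    [967 ≡ 64 mod 129]
  = (1|129)    [129 ≡ 1 mod 8 ⇒ (2|129)^6 = +1]
  = 1    [(1|129) = 1]

1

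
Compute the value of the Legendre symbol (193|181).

Reduce the numerator: 193 ≡ 12 (mod 181), so (193|181) = (12|181).
Factor out 2: 12 = 2^2·3. Since 181 ≡ 5 (mod 8), (2|181) = -1, and (2|181)^2 = +1. Now have (3|181).
181 ≡ 1 (mod 4), so quadratic reciprocity gives (3|181) = (181|3). Reduce: 181 ≡ 1 (mod 3). Now have (1|3).
(1|3) = 1. Collecting the sign factors: 1.

1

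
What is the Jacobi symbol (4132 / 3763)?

1

Reduce the numerator: 4132 ≡ 369 (mod 3763), so (4132 / 3763) = (369 / 3763).
369 ≡ 1 (mod 4), so quadratic reciprocity gives (369 / 3763) = (3763 / 369). Reduce: 3763 ≡ 73 (mod 369). Now have (73 / 369).
73 ≡ 1 (mod 4), so quadratic reciprocity gives (73 / 369) = (369 / 73). Reduce: 369 ≡ 4 (mod 73). Now have (4 / 73).
Factor out 2: 4 = 2^2. Since 73 ≡ 1 (mod 8), (2 / 73) = +1, and (2 / 73)^2 = +1. Now have (1 / 73).
(1 / 73) = 1. Collecting the sign factors: 1.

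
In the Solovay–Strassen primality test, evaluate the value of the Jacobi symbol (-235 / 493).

(-235 / 493)
  = (258 / 493)    [-235 ≡ 258 mod 493]
  = -(129 / 493)    [493 ≡ 5 mod 8 ⇒ (2 / 493) = -1]
  = -(493 / 129)    [QR: 129 ≡ 1 mod 4, sign kept]
  = -(106 / 129)    [493 ≡ 106 mod 129]
  = -(53 / 129)    [129 ≡ 1 mod 8 ⇒ (2 / 129) = +1]
  = -(129 / 53)    [QR: 53 ≡ 1 mod 4, sign kept]
  = -(23 / 53)    [129 ≡ 23 mod 53]
  = -(53 / 23)    [QR: 53 ≡ 1 mod 4, sign kept]
  = -(7 / 23)    [53 ≡ 7 mod 23]
  = (23 / 7)    [QR: both ≡ 3 mod 4, sign flips]
  = (2 / 7)    [23 ≡ 2 mod 7]
  = (1 / 7)    [7 ≡ 7 mod 8 ⇒ (2 / 7) = +1]
  = 1    [(1 / 7) = 1]

1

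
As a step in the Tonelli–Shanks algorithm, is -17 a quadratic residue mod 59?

no

(-17/59)
  = (42/59)    [-17 ≡ 42 mod 59]
  = -(21/59)    [59 ≡ 3 mod 8 ⇒ (2/59) = -1]
  = -(59/21)    [QR: 21 ≡ 1 mod 4, sign kept]
  = -(17/21)    [59 ≡ 17 mod 21]
  = -(21/17)    [QR: 17 ≡ 1 mod 4, sign kept]
  = -(4/17)    [21 ≡ 4 mod 17]
  = -(1/17)    [17 ≡ 1 mod 8 ⇒ (2/17)^2 = +1]
  = -1    [(1/17) = 1]
The Legendre symbol is -1, so x^2 ≡ -17 (mod 59) has no solution.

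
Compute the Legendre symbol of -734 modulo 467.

(-734/467)
  = -(734/467)    [467 ≡ 3 mod 4 ⇒ (-1/467) = -1]
  = -(267/467)    [734 ≡ 267 mod 467]
  = (467/267)    [QR: both ≡ 3 mod 4, sign flips]
  = (200/267)    [467 ≡ 200 mod 267]
  = -(25/267)    [267 ≡ 3 mod 8 ⇒ (2/267)^3 = -1]
  = -(267/25)    [QR: 25 ≡ 1 mod 4, sign kept]
  = -(17/25)    [267 ≡ 17 mod 25]
  = -(25/17)    [QR: 17 ≡ 1 mod 4, sign kept]
  = -(8/17)    [25 ≡ 8 mod 17]
  = -(1/17)    [17 ≡ 1 mod 8 ⇒ (2/17)^3 = +1]
  = -1    [(1/17) = 1]

-1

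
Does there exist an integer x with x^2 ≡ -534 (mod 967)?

no

(-534/967)
  = (433/967)    [-534 ≡ 433 mod 967]
  = (967/433)    [QR: 433 ≡ 1 mod 4, sign kept]
  = (101/433)    [967 ≡ 101 mod 433]
  = (433/101)    [QR: 101 ≡ 1 mod 4, sign kept]
  = (29/101)    [433 ≡ 29 mod 101]
  = (101/29)    [QR: 29 ≡ 1 mod 4, sign kept]
  = (14/29)    [101 ≡ 14 mod 29]
  = -(7/29)    [29 ≡ 5 mod 8 ⇒ (2/29) = -1]
  = -(29/7)    [QR: 29 ≡ 1 mod 4, sign kept]
  = -(1/7)    [29 ≡ 1 mod 7]
  = -1    [(1/7) = 1]
The Legendre symbol is -1, so x^2 ≡ -534 (mod 967) has no solution.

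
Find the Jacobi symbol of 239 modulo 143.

(239|143)
  = (96|143)    [239 ≡ 96 mod 143]
  = (3|143)    [143 ≡ 7 mod 8 ⇒ (2|143)^5 = +1]
  = -(143|3)    [QR: both ≡ 3 mod 4, sign flips]
  = -(2|3)    [143 ≡ 2 mod 3]
  = (1|3)    [3 ≡ 3 mod 8 ⇒ (2|3) = -1]
  = 1    [(1|3) = 1]

1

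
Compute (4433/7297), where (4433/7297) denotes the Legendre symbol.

4433 ≡ 1 (mod 4), so quadratic reciprocity gives (4433/7297) = (7297/4433). Reduce: 7297 ≡ 2864 (mod 4433). Now have (2864/4433).
Factor out 2: 2864 = 2^4·179. Since 4433 ≡ 1 (mod 8), (2/4433) = +1, and (2/4433)^4 = +1. Now have (179/4433).
4433 ≡ 1 (mod 4), so quadratic reciprocity gives (179/4433) = (4433/179). Reduce: 4433 ≡ 137 (mod 179). Now have (137/179).
137 ≡ 1 (mod 4), so quadratic reciprocity gives (137/179) = (179/137). Reduce: 179 ≡ 42 (mod 137). Now have (42/137).
Factor out 2: 42 = 2·21. Since 137 ≡ 1 (mod 8), (2/137) = +1. Now have (21/137).
21 ≡ 1 (mod 4), so quadratic reciprocity gives (21/137) = (137/21). Reduce: 137 ≡ 11 (mod 21). Now have (11/21).
21 ≡ 1 (mod 4), so quadratic reciprocity gives (11/21) = (21/11). Reduce: 21 ≡ 10 (mod 11). Now have (10/11).
Factor out 2: 10 = 2·5. Since 11 ≡ 3 (mod 8), (2/11) = -1. Now have -(5/11).
5 ≡ 1 (mod 4), so quadratic reciprocity gives (5/11) = (11/5). Reduce: 11 ≡ 1 (mod 5). Now have -(1/5).
(1/5) = 1. Collecting the sign factors: -1.

-1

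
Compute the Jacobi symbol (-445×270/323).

-1

By multiplicativity, (-445·270/323) = (-445/323)·(270/323).
First factor (-445/323):
(-445/323)
  = (201/323)    [-445 ≡ 201 mod 323]
  = (323/201)    [QR: 201 ≡ 1 mod 4, sign kept]
  = (122/201)    [323 ≡ 122 mod 201]
  = (61/201)    [201 ≡ 1 mod 8 ⇒ (2/201) = +1]
  = (201/61)    [QR: 61 ≡ 1 mod 4, sign kept]
  = (18/61)    [201 ≡ 18 mod 61]
  = -(9/61)    [61 ≡ 5 mod 8 ⇒ (2/61) = -1]
  = -(61/9)    [QR: 9 ≡ 1 mod 4, sign kept]
  = -(7/9)    [61 ≡ 7 mod 9]
  = -(9/7)    [QR: 9 ≡ 1 mod 4, sign kept]
  = -(2/7)    [9 ≡ 2 mod 7]
  = -(1/7)    [7 ≡ 7 mod 8 ⇒ (2/7) = +1]
  = -1    [(1/7) = 1]
Second factor (270/323):
(270/323)
  = -(135/323)    [323 ≡ 3 mod 8 ⇒ (2/323) = -1]
  = (323/135)    [QR: both ≡ 3 mod 4, sign flips]
  = (53/135)    [323 ≡ 53 mod 135]
  = (135/53)    [QR: 53 ≡ 1 mod 4, sign kept]
  = (29/53)    [135 ≡ 29 mod 53]
  = (53/29)    [QR: 29 ≡ 1 mod 4, sign kept]
  = (24/29)    [53 ≡ 24 mod 29]
  = -(3/29)    [29 ≡ 5 mod 8 ⇒ (2/29)^3 = -1]
  = -(29/3)    [QR: 29 ≡ 1 mod 4, sign kept]
  = -(2/3)    [29 ≡ 2 mod 3]
  = (1/3)    [3 ≡ 3 mod 8 ⇒ (2/3) = -1]
  = 1    [(1/3) = 1]
Product: (-1)·(1) = -1.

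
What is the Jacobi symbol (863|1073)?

1

1073 ≡ 1 (mod 4), so quadratic reciprocity gives (863|1073) = (1073|863). Reduce: 1073 ≡ 210 (mod 863). Now have (210|863).
Factor out 2: 210 = 2·105. Since 863 ≡ 7 (mod 8), (2|863) = +1. Now have (105|863).
105 ≡ 1 (mod 4), so quadratic reciprocity gives (105|863) = (863|105). Reduce: 863 ≡ 23 (mod 105). Now have (23|105).
105 ≡ 1 (mod 4), so quadratic reciprocity gives (23|105) = (105|23). Reduce: 105 ≡ 13 (mod 23). Now have (13|23).
13 ≡ 1 (mod 4), so quadratic reciprocity gives (13|23) = (23|13). Reduce: 23 ≡ 10 (mod 13). Now have (10|13).
Factor out 2: 10 = 2·5. Since 13 ≡ 5 (mod 8), (2|13) = -1. Now have -(5|13).
5 ≡ 1 (mod 4), so quadratic reciprocity gives (5|13) = (13|5). Reduce: 13 ≡ 3 (mod 5). Now have -(3|5).
5 ≡ 1 (mod 4), so quadratic reciprocity gives (3|5) = (5|3). Reduce: 5 ≡ 2 (mod 3). Now have -(2|3).
Factor out 2: 2 = 2. Since 3 ≡ 3 (mod 8), (2|3) = -1. Now have (1|3).
(1|3) = 1. Collecting the sign factors: 1.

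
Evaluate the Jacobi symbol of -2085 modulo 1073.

1

(-2085 / 1073)
  = (2085 / 1073)    [1073 ≡ 1 mod 4 ⇒ (-1 / 1073) = +1]
  = (1012 / 1073)    [2085 ≡ 1012 mod 1073]
  = (253 / 1073)    [1073 ≡ 1 mod 8 ⇒ (2 / 1073)^2 = +1]
  = (1073 / 253)    [QR: 253 ≡ 1 mod 4, sign kept]
  = (61 / 253)    [1073 ≡ 61 mod 253]
  = (253 / 61)    [QR: 61 ≡ 1 mod 4, sign kept]
  = (9 / 61)    [253 ≡ 9 mod 61]
  = (61 / 9)    [QR: 9 ≡ 1 mod 4, sign kept]
  = (7 / 9)    [61 ≡ 7 mod 9]
  = (9 / 7)    [QR: 9 ≡ 1 mod 4, sign kept]
  = (2 / 7)    [9 ≡ 2 mod 7]
  = (1 / 7)    [7 ≡ 7 mod 8 ⇒ (2 / 7) = +1]
  = 1    [(1 / 7) = 1]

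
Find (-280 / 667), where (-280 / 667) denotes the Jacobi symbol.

1

Pull out -1: (-280 / 667) = (-1 / 667)·(280 / 667). Since 667 ≡ 3 (mod 4), (-1 / 667) = -1. Now have -(280 / 667).
Factor out 2: 280 = 2^3·35. Since 667 ≡ 3 (mod 8), (2 / 667) = -1, and (2 / 667)^3 = -1. Now have (35 / 667).
Both 35 ≡ 3 and 667 ≡ 3 (mod 4), so reciprocity gives (35 / 667) = -(667 / 35). Reduce: 667 ≡ 2 (mod 35). Now have -(2 / 35).
Factor out 2: 2 = 2. Since 35 ≡ 3 (mod 8), (2 / 35) = -1. Now have (1 / 35).
(1 / 35) = 1. Collecting the sign factors: 1.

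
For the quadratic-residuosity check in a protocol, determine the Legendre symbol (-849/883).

-1

(-849/883)
  = -(849/883)    [883 ≡ 3 mod 4 ⇒ (-1/883) = -1]
  = -(883/849)    [QR: 849 ≡ 1 mod 4, sign kept]
  = -(34/849)    [883 ≡ 34 mod 849]
  = -(17/849)    [849 ≡ 1 mod 8 ⇒ (2/849) = +1]
  = -(849/17)    [QR: 17 ≡ 1 mod 4, sign kept]
  = -(16/17)    [849 ≡ 16 mod 17]
  = -(1/17)    [17 ≡ 1 mod 8 ⇒ (2/17)^4 = +1]
  = -1    [(1/17) = 1]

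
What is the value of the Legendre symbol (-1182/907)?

1

Pull out -1: (-1182/907) = (-1/907)·(1182/907). Since 907 ≡ 3 (mod 4), (-1/907) = -1. Now have -(1182/907).
Reduce the numerator: 1182 ≡ 275 (mod 907), so (1182/907) = (275/907).
Both 275 ≡ 3 and 907 ≡ 3 (mod 4), so reciprocity gives (275/907) = -(907/275). Reduce: 907 ≡ 82 (mod 275). Now have (82/275).
Factor out 2: 82 = 2·41. Since 275 ≡ 3 (mod 8), (2/275) = -1. Now have -(41/275).
41 ≡ 1 (mod 4), so quadratic reciprocity gives (41/275) = (275/41). Reduce: 275 ≡ 29 (mod 41). Now have -(29/41).
29 ≡ 1 (mod 4), so quadratic reciprocity gives (29/41) = (41/29). Reduce: 41 ≡ 12 (mod 29). Now have -(12/29).
Factor out 2: 12 = 2^2·3. Since 29 ≡ 5 (mod 8), (2/29) = -1, and (2/29)^2 = +1. Now have -(3/29).
29 ≡ 1 (mod 4), so quadratic reciprocity gives (3/29) = (29/3). Reduce: 29 ≡ 2 (mod 3). Now have -(2/3).
Factor out 2: 2 = 2. Since 3 ≡ 3 (mod 8), (2/3) = -1. Now have (1/3).
(1/3) = 1. Collecting the sign factors: 1.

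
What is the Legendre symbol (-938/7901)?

1

Reduce the numerator: -938 ≡ 6963 (mod 7901), so (-938/7901) = (6963/7901).
7901 ≡ 1 (mod 4), so quadratic reciprocity gives (6963/7901) = (7901/6963). Reduce: 7901 ≡ 938 (mod 6963). Now have (938/6963).
Factor out 2: 938 = 2·469. Since 6963 ≡ 3 (mod 8), (2/6963) = -1. Now have -(469/6963).
469 ≡ 1 (mod 4), so quadratic reciprocity gives (469/6963) = (6963/469). Reduce: 6963 ≡ 397 (mod 469). Now have -(397/469).
397 ≡ 1 (mod 4), so quadratic reciprocity gives (397/469) = (469/397). Reduce: 469 ≡ 72 (mod 397). Now have -(72/397).
Factor out 2: 72 = 2^3·9. Since 397 ≡ 5 (mod 8), (2/397) = -1, and (2/397)^3 = -1. Now have (9/397).
9 ≡ 1 (mod 4), so quadratic reciprocity gives (9/397) = (397/9). Reduce: 397 ≡ 1 (mod 9). Now have (1/9).
(1/9) = 1. Collecting the sign factors: 1.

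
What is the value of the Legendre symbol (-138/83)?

Reduce the numerator: -138 ≡ 28 (mod 83), so (-138/83) = (28/83).
Factor out 2: 28 = 2^2·7. Since 83 ≡ 3 (mod 8), (2/83) = -1, and (2/83)^2 = +1. Now have (7/83).
Both 7 ≡ 3 and 83 ≡ 3 (mod 4), so reciprocity gives (7/83) = -(83/7). Reduce: 83 ≡ 6 (mod 7). Now have -(6/7).
Factor out 2: 6 = 2·3. Since 7 ≡ 7 (mod 8), (2/7) = +1. Now have -(3/7).
Both 3 ≡ 3 and 7 ≡ 3 (mod 4), so reciprocity gives (3/7) = -(7/3). Reduce: 7 ≡ 1 (mod 3). Now have (1/3).
(1/3) = 1. Collecting the sign factors: 1.

1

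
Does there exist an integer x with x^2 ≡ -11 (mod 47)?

yes

Pull out -1: (-11/47) = (-1/47)·(11/47). Since 47 ≡ 3 (mod 4), (-1/47) = -1. Now have -(11/47).
Both 11 ≡ 3 and 47 ≡ 3 (mod 4), so reciprocity gives (11/47) = -(47/11). Reduce: 47 ≡ 3 (mod 11). Now have (3/11).
Both 3 ≡ 3 and 11 ≡ 3 (mod 4), so reciprocity gives (3/11) = -(11/3). Reduce: 11 ≡ 2 (mod 3). Now have -(2/3).
Factor out 2: 2 = 2. Since 3 ≡ 3 (mod 8), (2/3) = -1. Now have (1/3).
(1/3) = 1. Collecting the sign factors: 1.
(-11/47) = 1, and 47 is prime, so -11 is a quadratic residue mod 47.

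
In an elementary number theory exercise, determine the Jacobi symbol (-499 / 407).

Pull out -1: (-499 / 407) = (-1 / 407)·(499 / 407). Since 407 ≡ 3 (mod 4), (-1 / 407) = -1. Now have -(499 / 407).
Reduce the numerator: 499 ≡ 92 (mod 407), so (499 / 407) = (92 / 407).
Factor out 2: 92 = 2^2·23. Since 407 ≡ 7 (mod 8), (2 / 407) = +1, and (2 / 407)^2 = +1. Now have -(23 / 407).
Both 23 ≡ 3 and 407 ≡ 3 (mod 4), so reciprocity gives (23 / 407) = -(407 / 23). Reduce: 407 ≡ 16 (mod 23). Now have (16 / 23).
Factor out 2: 16 = 2^4. Since 23 ≡ 7 (mod 8), (2 / 23) = +1, and (2 / 23)^4 = +1. Now have (1 / 23).
(1 / 23) = 1. Collecting the sign factors: 1.

1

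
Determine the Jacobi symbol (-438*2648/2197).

1

By multiplicativity, (-438·2648/2197) = (-438/2197)·(2648/2197).
First factor (-438/2197):
(-438/2197)
  = (1759/2197)    [-438 ≡ 1759 mod 2197]
  = (2197/1759)    [QR: 2197 ≡ 1 mod 4, sign kept]
  = (438/1759)    [2197 ≡ 438 mod 1759]
  = (219/1759)    [1759 ≡ 7 mod 8 ⇒ (2/1759) = +1]
  = -(1759/219)    [QR: both ≡ 3 mod 4, sign flips]
  = -(7/219)    [1759 ≡ 7 mod 219]
  = (219/7)    [QR: both ≡ 3 mod 4, sign flips]
  = (2/7)    [219 ≡ 2 mod 7]
  = (1/7)    [7 ≡ 7 mod 8 ⇒ (2/7) = +1]
  = 1    [(1/7) = 1]
Second factor (2648/2197):
(2648/2197)
  = (451/2197)    [2648 ≡ 451 mod 2197]
  = (2197/451)    [QR: 2197 ≡ 1 mod 4, sign kept]
  = (393/451)    [2197 ≡ 393 mod 451]
  = (451/393)    [QR: 393 ≡ 1 mod 4, sign kept]
  = (58/393)    [451 ≡ 58 mod 393]
  = (29/393)    [393 ≡ 1 mod 8 ⇒ (2/393) = +1]
  = (393/29)    [QR: 29 ≡ 1 mod 4, sign kept]
  = (16/29)    [393 ≡ 16 mod 29]
  = (1/29)    [29 ≡ 5 mod 8 ⇒ (2/29)^4 = +1]
  = 1    [(1/29) = 1]
Product: (1)·(1) = 1.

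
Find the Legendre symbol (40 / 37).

Reduce the numerator: 40 ≡ 3 (mod 37), so (40 / 37) = (3 / 37).
37 ≡ 1 (mod 4), so quadratic reciprocity gives (3 / 37) = (37 / 3). Reduce: 37 ≡ 1 (mod 3). Now have (1 / 3).
(1 / 3) = 1. Collecting the sign factors: 1.

1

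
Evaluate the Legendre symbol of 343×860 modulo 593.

-1

By multiplicativity, (343·860/593) = (343/593)·(860/593).
First factor (343/593):
593 ≡ 1 (mod 4), so quadratic reciprocity gives (343/593) = (593/343). Reduce: 593 ≡ 250 (mod 343). Now have (250/343).
Factor out 2: 250 = 2·125. Since 343 ≡ 7 (mod 8), (2/343) = +1. Now have (125/343).
125 ≡ 1 (mod 4), so quadratic reciprocity gives (125/343) = (343/125). Reduce: 343 ≡ 93 (mod 125). Now have (93/125).
93 ≡ 1 (mod 4), so quadratic reciprocity gives (93/125) = (125/93). Reduce: 125 ≡ 32 (mod 93). Now have (32/93).
Factor out 2: 32 = 2^5. Since 93 ≡ 5 (mod 8), (2/93) = -1, and (2/93)^5 = -1. Now have -(1/93).
(1/93) = 1. Collecting the sign factors: -1.
Second factor (860/593):
Reduce the numerator: 860 ≡ 267 (mod 593), so (860/593) = (267/593).
593 ≡ 1 (mod 4), so quadratic reciprocity gives (267/593) = (593/267). Reduce: 593 ≡ 59 (mod 267). Now have (59/267).
Both 59 ≡ 3 and 267 ≡ 3 (mod 4), so reciprocity gives (59/267) = -(267/59). Reduce: 267 ≡ 31 (mod 59). Now have -(31/59).
Both 31 ≡ 3 and 59 ≡ 3 (mod 4), so reciprocity gives (31/59) = -(59/31). Reduce: 59 ≡ 28 (mod 31). Now have (28/31).
Factor out 2: 28 = 2^2·7. Since 31 ≡ 7 (mod 8), (2/31) = +1, and (2/31)^2 = +1. Now have (7/31).
Both 7 ≡ 3 and 31 ≡ 3 (mod 4), so reciprocity gives (7/31) = -(31/7). Reduce: 31 ≡ 3 (mod 7). Now have -(3/7).
Both 3 ≡ 3 and 7 ≡ 3 (mod 4), so reciprocity gives (3/7) = -(7/3). Reduce: 7 ≡ 1 (mod 3). Now have (1/3).
(1/3) = 1. Collecting the sign factors: 1.
Product: (-1)·(1) = -1.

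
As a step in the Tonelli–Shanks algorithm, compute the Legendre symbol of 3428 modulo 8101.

(3428/8101)
  = (857/8101)    [8101 ≡ 5 mod 8 ⇒ (2/8101)^2 = +1]
  = (8101/857)    [QR: 857 ≡ 1 mod 4, sign kept]
  = (388/857)    [8101 ≡ 388 mod 857]
  = (97/857)    [857 ≡ 1 mod 8 ⇒ (2/857)^2 = +1]
  = (857/97)    [QR: 97 ≡ 1 mod 4, sign kept]
  = (81/97)    [857 ≡ 81 mod 97]
  = (97/81)    [QR: 81 ≡ 1 mod 4, sign kept]
  = (16/81)    [97 ≡ 16 mod 81]
  = (1/81)    [81 ≡ 1 mod 8 ⇒ (2/81)^4 = +1]
  = 1    [(1/81) = 1]

1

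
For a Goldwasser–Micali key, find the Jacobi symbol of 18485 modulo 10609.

1

Reduce the numerator: 18485 ≡ 7876 (mod 10609), so (18485/10609) = (7876/10609).
Factor out 2: 7876 = 2^2·1969. Since 10609 ≡ 1 (mod 8), (2/10609) = +1, and (2/10609)^2 = +1. Now have (1969/10609).
1969 ≡ 1 (mod 4), so quadratic reciprocity gives (1969/10609) = (10609/1969). Reduce: 10609 ≡ 764 (mod 1969). Now have (764/1969).
Factor out 2: 764 = 2^2·191. Since 1969 ≡ 1 (mod 8), (2/1969) = +1, and (2/1969)^2 = +1. Now have (191/1969).
1969 ≡ 1 (mod 4), so quadratic reciprocity gives (191/1969) = (1969/191). Reduce: 1969 ≡ 59 (mod 191). Now have (59/191).
Both 59 ≡ 3 and 191 ≡ 3 (mod 4), so reciprocity gives (59/191) = -(191/59). Reduce: 191 ≡ 14 (mod 59). Now have -(14/59).
Factor out 2: 14 = 2·7. Since 59 ≡ 3 (mod 8), (2/59) = -1. Now have (7/59).
Both 7 ≡ 3 and 59 ≡ 3 (mod 4), so reciprocity gives (7/59) = -(59/7). Reduce: 59 ≡ 3 (mod 7). Now have -(3/7).
Both 3 ≡ 3 and 7 ≡ 3 (mod 4), so reciprocity gives (3/7) = -(7/3). Reduce: 7 ≡ 1 (mod 3). Now have (1/3).
(1/3) = 1. Collecting the sign factors: 1.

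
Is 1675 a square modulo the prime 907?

(1675/907)
  = (768/907)    [1675 ≡ 768 mod 907]
  = (3/907)    [907 ≡ 3 mod 8 ⇒ (2/907)^8 = +1]
  = -(907/3)    [QR: both ≡ 3 mod 4, sign flips]
  = -(1/3)    [907 ≡ 1 mod 3]
  = -1    [(1/3) = 1]
The Legendre symbol is -1, so x^2 ≡ 1675 (mod 907) has no solution.

no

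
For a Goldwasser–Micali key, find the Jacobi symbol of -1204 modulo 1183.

0

Reduce the numerator: -1204 ≡ 1162 (mod 1183), so (-1204/1183) = (1162/1183).
Factor out 2: 1162 = 2·581. Since 1183 ≡ 7 (mod 8), (2/1183) = +1. Now have (581/1183).
581 ≡ 1 (mod 4), so quadratic reciprocity gives (581/1183) = (1183/581). Reduce: 1183 ≡ 21 (mod 581). Now have (21/581).
21 ≡ 1 (mod 4), so quadratic reciprocity gives (21/581) = (581/21). Reduce: 581 ≡ 14 (mod 21). Now have (14/21).
Factor out 2: 14 = 2·7. Since 21 ≡ 5 (mod 8), (2/21) = -1. Now have -(7/21).
21 ≡ 1 (mod 4), so quadratic reciprocity gives (7/21) = (21/7). Reduce: 21 ≡ 0 (mod 7). Now have -(0/7).
The numerator is now 0 with denominator 7 > 1: the symbol is 0.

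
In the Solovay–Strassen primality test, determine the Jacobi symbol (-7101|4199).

(-7101|4199)
  = -(7101|4199)    [4199 ≡ 3 mod 4 ⇒ (-1|4199) = -1]
  = -(2902|4199)    [7101 ≡ 2902 mod 4199]
  = -(1451|4199)    [4199 ≡ 7 mod 8 ⇒ (2|4199) = +1]
  = (4199|1451)    [QR: both ≡ 3 mod 4, sign flips]
  = (1297|1451)    [4199 ≡ 1297 mod 1451]
  = (1451|1297)    [QR: 1297 ≡ 1 mod 4, sign kept]
  = (154|1297)    [1451 ≡ 154 mod 1297]
  = (77|1297)    [1297 ≡ 1 mod 8 ⇒ (2|1297) = +1]
  = (1297|77)    [QR: 77 ≡ 1 mod 4, sign kept]
  = (65|77)    [1297 ≡ 65 mod 77]
  = (77|65)    [QR: 65 ≡ 1 mod 4, sign kept]
  = (12|65)    [77 ≡ 12 mod 65]
  = (3|65)    [65 ≡ 1 mod 8 ⇒ (2|65)^2 = +1]
  = (65|3)    [QR: 65 ≡ 1 mod 4, sign kept]
  = (2|3)    [65 ≡ 2 mod 3]
  = -(1|3)    [3 ≡ 3 mod 8 ⇒ (2|3) = -1]
  = -1    [(1|3) = 1]

-1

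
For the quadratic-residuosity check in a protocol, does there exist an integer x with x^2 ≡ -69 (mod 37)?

no

(-69/37)
  = (69/37)    [37 ≡ 1 mod 4 ⇒ (-1/37) = +1]
  = (32/37)    [69 ≡ 32 mod 37]
  = -(1/37)    [37 ≡ 5 mod 8 ⇒ (2/37)^5 = -1]
  = -1    [(1/37) = 1]
The Legendre symbol is -1, so x^2 ≡ -69 (mod 37) has no solution.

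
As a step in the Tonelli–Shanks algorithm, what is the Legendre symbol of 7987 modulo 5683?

1

Reduce the numerator: 7987 ≡ 2304 (mod 5683), so (7987/5683) = (2304/5683).
Factor out 2: 2304 = 2^8·9. Since 5683 ≡ 3 (mod 8), (2/5683) = -1, and (2/5683)^8 = +1. Now have (9/5683).
9 ≡ 1 (mod 4), so quadratic reciprocity gives (9/5683) = (5683/9). Reduce: 5683 ≡ 4 (mod 9). Now have (4/9).
Factor out 2: 4 = 2^2. Since 9 ≡ 1 (mod 8), (2/9) = +1, and (2/9)^2 = +1. Now have (1/9).
(1/9) = 1. Collecting the sign factors: 1.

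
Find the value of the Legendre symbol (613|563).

(613|563)
  = (50|563)    [613 ≡ 50 mod 563]
  = -(25|563)    [563 ≡ 3 mod 8 ⇒ (2|563) = -1]
  = -(563|25)    [QR: 25 ≡ 1 mod 4, sign kept]
  = -(13|25)    [563 ≡ 13 mod 25]
  = -(25|13)    [QR: 13 ≡ 1 mod 4, sign kept]
  = -(12|13)    [25 ≡ 12 mod 13]
  = -(3|13)    [13 ≡ 5 mod 8 ⇒ (2|13)^2 = +1]
  = -(13|3)    [QR: 13 ≡ 1 mod 4, sign kept]
  = -(1|3)    [13 ≡ 1 mod 3]
  = -1    [(1|3) = 1]

-1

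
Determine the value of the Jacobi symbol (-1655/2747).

1

(-1655/2747)
  = (1092/2747)    [-1655 ≡ 1092 mod 2747]
  = (273/2747)    [2747 ≡ 3 mod 8 ⇒ (2/2747)^2 = +1]
  = (2747/273)    [QR: 273 ≡ 1 mod 4, sign kept]
  = (17/273)    [2747 ≡ 17 mod 273]
  = (273/17)    [QR: 17 ≡ 1 mod 4, sign kept]
  = (1/17)    [273 ≡ 1 mod 17]
  = 1    [(1/17) = 1]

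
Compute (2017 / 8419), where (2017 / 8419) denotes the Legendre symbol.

-1

2017 ≡ 1 (mod 4), so quadratic reciprocity gives (2017 / 8419) = (8419 / 2017). Reduce: 8419 ≡ 351 (mod 2017). Now have (351 / 2017).
2017 ≡ 1 (mod 4), so quadratic reciprocity gives (351 / 2017) = (2017 / 351). Reduce: 2017 ≡ 262 (mod 351). Now have (262 / 351).
Factor out 2: 262 = 2·131. Since 351 ≡ 7 (mod 8), (2 / 351) = +1. Now have (131 / 351).
Both 131 ≡ 3 and 351 ≡ 3 (mod 4), so reciprocity gives (131 / 351) = -(351 / 131). Reduce: 351 ≡ 89 (mod 131). Now have -(89 / 131).
89 ≡ 1 (mod 4), so quadratic reciprocity gives (89 / 131) = (131 / 89). Reduce: 131 ≡ 42 (mod 89). Now have -(42 / 89).
Factor out 2: 42 = 2·21. Since 89 ≡ 1 (mod 8), (2 / 89) = +1. Now have -(21 / 89).
21 ≡ 1 (mod 4), so quadratic reciprocity gives (21 / 89) = (89 / 21). Reduce: 89 ≡ 5 (mod 21). Now have -(5 / 21).
5 ≡ 1 (mod 4), so quadratic reciprocity gives (5 / 21) = (21 / 5). Reduce: 21 ≡ 1 (mod 5). Now have -(1 / 5).
(1 / 5) = 1. Collecting the sign factors: -1.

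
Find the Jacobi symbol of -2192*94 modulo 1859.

By multiplicativity, (-2192·94/1859) = (-2192/1859)·(94/1859).
First factor (-2192/1859):
Reduce the numerator: -2192 ≡ 1526 (mod 1859), so (-2192/1859) = (1526/1859).
Factor out 2: 1526 = 2·763. Since 1859 ≡ 3 (mod 8), (2/1859) = -1. Now have -(763/1859).
Both 763 ≡ 3 and 1859 ≡ 3 (mod 4), so reciprocity gives (763/1859) = -(1859/763). Reduce: 1859 ≡ 333 (mod 763). Now have (333/763).
333 ≡ 1 (mod 4), so quadratic reciprocity gives (333/763) = (763/333). Reduce: 763 ≡ 97 (mod 333). Now have (97/333).
97 ≡ 1 (mod 4), so quadratic reciprocity gives (97/333) = (333/97). Reduce: 333 ≡ 42 (mod 97). Now have (42/97).
Factor out 2: 42 = 2·21. Since 97 ≡ 1 (mod 8), (2/97) = +1. Now have (21/97).
21 ≡ 1 (mod 4), so quadratic reciprocity gives (21/97) = (97/21). Reduce: 97 ≡ 13 (mod 21). Now have (13/21).
13 ≡ 1 (mod 4), so quadratic reciprocity gives (13/21) = (21/13). Reduce: 21 ≡ 8 (mod 13). Now have (8/13).
Factor out 2: 8 = 2^3. Since 13 ≡ 5 (mod 8), (2/13) = -1, and (2/13)^3 = -1. Now have -(1/13).
(1/13) = 1. Collecting the sign factors: -1.
Second factor (94/1859):
Factor out 2: 94 = 2·47. Since 1859 ≡ 3 (mod 8), (2/1859) = -1. Now have -(47/1859).
Both 47 ≡ 3 and 1859 ≡ 3 (mod 4), so reciprocity gives (47/1859) = -(1859/47). Reduce: 1859 ≡ 26 (mod 47). Now have (26/47).
Factor out 2: 26 = 2·13. Since 47 ≡ 7 (mod 8), (2/47) = +1. Now have (13/47).
13 ≡ 1 (mod 4), so quadratic reciprocity gives (13/47) = (47/13). Reduce: 47 ≡ 8 (mod 13). Now have (8/13).
Factor out 2: 8 = 2^3. Since 13 ≡ 5 (mod 8), (2/13) = -1, and (2/13)^3 = -1. Now have -(1/13).
(1/13) = 1. Collecting the sign factors: -1.
Product: (-1)·(-1) = 1.

1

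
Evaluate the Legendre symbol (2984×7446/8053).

-1

By multiplicativity, (2984·7446/8053) = (2984/8053)·(7446/8053).
First factor (2984/8053):
(2984/8053)
  = -(373/8053)    [8053 ≡ 5 mod 8 ⇒ (2/8053)^3 = -1]
  = -(8053/373)    [QR: 373 ≡ 1 mod 4, sign kept]
  = -(220/373)    [8053 ≡ 220 mod 373]
  = -(55/373)    [373 ≡ 5 mod 8 ⇒ (2/373)^2 = +1]
  = -(373/55)    [QR: 373 ≡ 1 mod 4, sign kept]
  = -(43/55)    [373 ≡ 43 mod 55]
  = (55/43)    [QR: both ≡ 3 mod 4, sign flips]
  = (12/43)    [55 ≡ 12 mod 43]
  = (3/43)    [43 ≡ 3 mod 8 ⇒ (2/43)^2 = +1]
  = -(43/3)    [QR: both ≡ 3 mod 4, sign flips]
  = -(1/3)    [43 ≡ 1 mod 3]
  = -1    [(1/3) = 1]
Second factor (7446/8053):
(7446/8053)
  = -(3723/8053)    [8053 ≡ 5 mod 8 ⇒ (2/8053) = -1]
  = -(8053/3723)    [QR: 8053 ≡ 1 mod 4, sign kept]
  = -(607/3723)    [8053 ≡ 607 mod 3723]
  = (3723/607)    [QR: both ≡ 3 mod 4, sign flips]
  = (81/607)    [3723 ≡ 81 mod 607]
  = (607/81)    [QR: 81 ≡ 1 mod 4, sign kept]
  = (40/81)    [607 ≡ 40 mod 81]
  = (5/81)    [81 ≡ 1 mod 8 ⇒ (2/81)^3 = +1]
  = (81/5)    [QR: 5 ≡ 1 mod 4, sign kept]
  = (1/5)    [81 ≡ 1 mod 5]
  = 1    [(1/5) = 1]
Product: (-1)·(1) = -1.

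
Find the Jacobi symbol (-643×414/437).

0

By multiplicativity, (-643·414/437) = (-643/437)·(414/437).
First factor (-643/437):
(-643/437)
  = (231/437)    [-643 ≡ 231 mod 437]
  = (437/231)    [QR: 437 ≡ 1 mod 4, sign kept]
  = (206/231)    [437 ≡ 206 mod 231]
  = (103/231)    [231 ≡ 7 mod 8 ⇒ (2/231) = +1]
  = -(231/103)    [QR: both ≡ 3 mod 4, sign flips]
  = -(25/103)    [231 ≡ 25 mod 103]
  = -(103/25)    [QR: 25 ≡ 1 mod 4, sign kept]
  = -(3/25)    [103 ≡ 3 mod 25]
  = -(25/3)    [QR: 25 ≡ 1 mod 4, sign kept]
  = -(1/3)    [25 ≡ 1 mod 3]
  = -1    [(1/3) = 1]
Second factor (414/437):
(414/437)
  = -(207/437)    [437 ≡ 5 mod 8 ⇒ (2/437) = -1]
  = -(437/207)    [QR: 437 ≡ 1 mod 4, sign kept]
  = -(23/207)    [437 ≡ 23 mod 207]
  = (207/23)    [QR: both ≡ 3 mod 4, sign flips]
  = (0/23)    [207 ≡ 0 mod 23]
  = 0    [numerator 0, gcd > 1]
Product: (-1)·(0) = 0.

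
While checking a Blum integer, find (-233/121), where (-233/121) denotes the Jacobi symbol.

1

Reduce the numerator: -233 ≡ 9 (mod 121), so (-233/121) = (9/121).
9 ≡ 1 (mod 4), so quadratic reciprocity gives (9/121) = (121/9). Reduce: 121 ≡ 4 (mod 9). Now have (4/9).
Factor out 2: 4 = 2^2. Since 9 ≡ 1 (mod 8), (2/9) = +1, and (2/9)^2 = +1. Now have (1/9).
(1/9) = 1. Collecting the sign factors: 1.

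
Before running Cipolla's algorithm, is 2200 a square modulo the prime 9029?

no

(2200/9029)
  = -(275/9029)    [9029 ≡ 5 mod 8 ⇒ (2/9029)^3 = -1]
  = -(9029/275)    [QR: 9029 ≡ 1 mod 4, sign kept]
  = -(229/275)    [9029 ≡ 229 mod 275]
  = -(275/229)    [QR: 229 ≡ 1 mod 4, sign kept]
  = -(46/229)    [275 ≡ 46 mod 229]
  = (23/229)    [229 ≡ 5 mod 8 ⇒ (2/229) = -1]
  = (229/23)    [QR: 229 ≡ 1 mod 4, sign kept]
  = (22/23)    [229 ≡ 22 mod 23]
  = (11/23)    [23 ≡ 7 mod 8 ⇒ (2/23) = +1]
  = -(23/11)    [QR: both ≡ 3 mod 4, sign flips]
  = -(1/11)    [23 ≡ 1 mod 11]
  = -1    [(1/11) = 1]
The Legendre symbol is -1, so x^2 ≡ 2200 (mod 9029) has no solution.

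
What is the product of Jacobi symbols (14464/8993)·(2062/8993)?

1

By multiplicativity, (14464·2062/8993) = (14464/8993)·(2062/8993).
First factor (14464/8993):
(14464/8993)
  = (5471/8993)    [14464 ≡ 5471 mod 8993]
  = (8993/5471)    [QR: 8993 ≡ 1 mod 4, sign kept]
  = (3522/5471)    [8993 ≡ 3522 mod 5471]
  = (1761/5471)    [5471 ≡ 7 mod 8 ⇒ (2/5471) = +1]
  = (5471/1761)    [QR: 1761 ≡ 1 mod 4, sign kept]
  = (188/1761)    [5471 ≡ 188 mod 1761]
  = (47/1761)    [1761 ≡ 1 mod 8 ⇒ (2/1761)^2 = +1]
  = (1761/47)    [QR: 1761 ≡ 1 mod 4, sign kept]
  = (22/47)    [1761 ≡ 22 mod 47]
  = (11/47)    [47 ≡ 7 mod 8 ⇒ (2/47) = +1]
  = -(47/11)    [QR: both ≡ 3 mod 4, sign flips]
  = -(3/11)    [47 ≡ 3 mod 11]
  = (11/3)    [QR: both ≡ 3 mod 4, sign flips]
  = (2/3)    [11 ≡ 2 mod 3]
  = -(1/3)    [3 ≡ 3 mod 8 ⇒ (2/3) = -1]
  = -1    [(1/3) = 1]
Second factor (2062/8993):
(2062/8993)
  = (1031/8993)    [8993 ≡ 1 mod 8 ⇒ (2/8993) = +1]
  = (8993/1031)    [QR: 8993 ≡ 1 mod 4, sign kept]
  = (745/1031)    [8993 ≡ 745 mod 1031]
  = (1031/745)    [QR: 745 ≡ 1 mod 4, sign kept]
  = (286/745)    [1031 ≡ 286 mod 745]
  = (143/745)    [745 ≡ 1 mod 8 ⇒ (2/745) = +1]
  = (745/143)    [QR: 745 ≡ 1 mod 4, sign kept]
  = (30/143)    [745 ≡ 30 mod 143]
  = (15/143)    [143 ≡ 7 mod 8 ⇒ (2/143) = +1]
  = -(143/15)    [QR: both ≡ 3 mod 4, sign flips]
  = -(8/15)    [143 ≡ 8 mod 15]
  = -(1/15)    [15 ≡ 7 mod 8 ⇒ (2/15)^3 = +1]
  = -1    [(1/15) = 1]
Product: (-1)·(-1) = 1.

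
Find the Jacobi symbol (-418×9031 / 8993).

-1

By multiplicativity, (-418·9031 / 8993) = (-418 / 8993)·(9031 / 8993).
First factor (-418 / 8993):
Pull out -1: (-418 / 8993) = (-1 / 8993)·(418 / 8993). Since 8993 ≡ 1 (mod 4), (-1 / 8993) = +1. Now have (418 / 8993).
Factor out 2: 418 = 2·209. Since 8993 ≡ 1 (mod 8), (2 / 8993) = +1. Now have (209 / 8993).
209 ≡ 1 (mod 4), so quadratic reciprocity gives (209 / 8993) = (8993 / 209). Reduce: 8993 ≡ 6 (mod 209). Now have (6 / 209).
Factor out 2: 6 = 2·3. Since 209 ≡ 1 (mod 8), (2 / 209) = +1. Now have (3 / 209).
209 ≡ 1 (mod 4), so quadratic reciprocity gives (3 / 209) = (209 / 3). Reduce: 209 ≡ 2 (mod 3). Now have (2 / 3).
Factor out 2: 2 = 2. Since 3 ≡ 3 (mod 8), (2 / 3) = -1. Now have -(1 / 3).
(1 / 3) = 1. Collecting the sign factors: -1.
Second factor (9031 / 8993):
Reduce the numerator: 9031 ≡ 38 (mod 8993), so (9031 / 8993) = (38 / 8993).
Factor out 2: 38 = 2·19. Since 8993 ≡ 1 (mod 8), (2 / 8993) = +1. Now have (19 / 8993).
8993 ≡ 1 (mod 4), so quadratic reciprocity gives (19 / 8993) = (8993 / 19). Reduce: 8993 ≡ 6 (mod 19). Now have (6 / 19).
Factor out 2: 6 = 2·3. Since 19 ≡ 3 (mod 8), (2 / 19) = -1. Now have -(3 / 19).
Both 3 ≡ 3 and 19 ≡ 3 (mod 4), so reciprocity gives (3 / 19) = -(19 / 3). Reduce: 19 ≡ 1 (mod 3). Now have (1 / 3).
(1 / 3) = 1. Collecting the sign factors: 1.
Product: (-1)·(1) = -1.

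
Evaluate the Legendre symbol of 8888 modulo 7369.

-1

(8888 / 7369)
  = (1519 / 7369)    [8888 ≡ 1519 mod 7369]
  = (7369 / 1519)    [QR: 7369 ≡ 1 mod 4, sign kept]
  = (1293 / 1519)    [7369 ≡ 1293 mod 1519]
  = (1519 / 1293)    [QR: 1293 ≡ 1 mod 4, sign kept]
  = (226 / 1293)    [1519 ≡ 226 mod 1293]
  = -(113 / 1293)    [1293 ≡ 5 mod 8 ⇒ (2 / 1293) = -1]
  = -(1293 / 113)    [QR: 113 ≡ 1 mod 4, sign kept]
  = -(50 / 113)    [1293 ≡ 50 mod 113]
  = -(25 / 113)    [113 ≡ 1 mod 8 ⇒ (2 / 113) = +1]
  = -(113 / 25)    [QR: 25 ≡ 1 mod 4, sign kept]
  = -(13 / 25)    [113 ≡ 13 mod 25]
  = -(25 / 13)    [QR: 13 ≡ 1 mod 4, sign kept]
  = -(12 / 13)    [25 ≡ 12 mod 13]
  = -(3 / 13)    [13 ≡ 5 mod 8 ⇒ (2 / 13)^2 = +1]
  = -(13 / 3)    [QR: 13 ≡ 1 mod 4, sign kept]
  = -(1 / 3)    [13 ≡ 1 mod 3]
  = -1    [(1 / 3) = 1]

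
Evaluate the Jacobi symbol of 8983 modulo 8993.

(8983/8993)
  = (8993/8983)    [QR: 8993 ≡ 1 mod 4, sign kept]
  = (10/8983)    [8993 ≡ 10 mod 8983]
  = (5/8983)    [8983 ≡ 7 mod 8 ⇒ (2/8983) = +1]
  = (8983/5)    [QR: 5 ≡ 1 mod 4, sign kept]
  = (3/5)    [8983 ≡ 3 mod 5]
  = (5/3)    [QR: 5 ≡ 1 mod 4, sign kept]
  = (2/3)    [5 ≡ 2 mod 3]
  = -(1/3)    [3 ≡ 3 mod 8 ⇒ (2/3) = -1]
  = -1    [(1/3) = 1]

-1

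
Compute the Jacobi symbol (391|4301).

4301 ≡ 1 (mod 4), so quadratic reciprocity gives (391|4301) = (4301|391). Reduce: 4301 ≡ 0 (mod 391). Now have (0|391).
The numerator is now 0 with denominator 391 > 1: the symbol is 0.

0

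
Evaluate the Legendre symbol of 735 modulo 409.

1

Reduce the numerator: 735 ≡ 326 (mod 409), so (735/409) = (326/409).
Factor out 2: 326 = 2·163. Since 409 ≡ 1 (mod 8), (2/409) = +1. Now have (163/409).
409 ≡ 1 (mod 4), so quadratic reciprocity gives (163/409) = (409/163). Reduce: 409 ≡ 83 (mod 163). Now have (83/163).
Both 83 ≡ 3 and 163 ≡ 3 (mod 4), so reciprocity gives (83/163) = -(163/83). Reduce: 163 ≡ 80 (mod 83). Now have -(80/83).
Factor out 2: 80 = 2^4·5. Since 83 ≡ 3 (mod 8), (2/83) = -1, and (2/83)^4 = +1. Now have -(5/83).
5 ≡ 1 (mod 4), so quadratic reciprocity gives (5/83) = (83/5). Reduce: 83 ≡ 3 (mod 5). Now have -(3/5).
5 ≡ 1 (mod 4), so quadratic reciprocity gives (3/5) = (5/3). Reduce: 5 ≡ 2 (mod 3). Now have -(2/3).
Factor out 2: 2 = 2. Since 3 ≡ 3 (mod 8), (2/3) = -1. Now have (1/3).
(1/3) = 1. Collecting the sign factors: 1.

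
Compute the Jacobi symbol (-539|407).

(-539|407)
  = (275|407)    [-539 ≡ 275 mod 407]
  = -(407|275)    [QR: both ≡ 3 mod 4, sign flips]
  = -(132|275)    [407 ≡ 132 mod 275]
  = -(33|275)    [275 ≡ 3 mod 8 ⇒ (2|275)^2 = +1]
  = -(275|33)    [QR: 33 ≡ 1 mod 4, sign kept]
  = -(11|33)    [275 ≡ 11 mod 33]
  = -(33|11)    [QR: 33 ≡ 1 mod 4, sign kept]
  = -(0|11)    [33 ≡ 0 mod 11]
  = 0    [numerator 0, gcd > 1]

0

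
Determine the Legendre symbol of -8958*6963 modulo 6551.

By multiplicativity, (-8958·6963/6551) = (-8958/6551)·(6963/6551).
First factor (-8958/6551):
Reduce the numerator: -8958 ≡ 4144 (mod 6551), so (-8958/6551) = (4144/6551).
Factor out 2: 4144 = 2^4·259. Since 6551 ≡ 7 (mod 8), (2/6551) = +1, and (2/6551)^4 = +1. Now have (259/6551).
Both 259 ≡ 3 and 6551 ≡ 3 (mod 4), so reciprocity gives (259/6551) = -(6551/259). Reduce: 6551 ≡ 76 (mod 259). Now have -(76/259).
Factor out 2: 76 = 2^2·19. Since 259 ≡ 3 (mod 8), (2/259) = -1, and (2/259)^2 = +1. Now have -(19/259).
Both 19 ≡ 3 and 259 ≡ 3 (mod 4), so reciprocity gives (19/259) = -(259/19). Reduce: 259 ≡ 12 (mod 19). Now have (12/19).
Factor out 2: 12 = 2^2·3. Since 19 ≡ 3 (mod 8), (2/19) = -1, and (2/19)^2 = +1. Now have (3/19).
Both 3 ≡ 3 and 19 ≡ 3 (mod 4), so reciprocity gives (3/19) = -(19/3). Reduce: 19 ≡ 1 (mod 3). Now have -(1/3).
(1/3) = 1. Collecting the sign factors: -1.
Second factor (6963/6551):
Reduce the numerator: 6963 ≡ 412 (mod 6551), so (6963/6551) = (412/6551).
Factor out 2: 412 = 2^2·103. Since 6551 ≡ 7 (mod 8), (2/6551) = +1, and (2/6551)^2 = +1. Now have (103/6551).
Both 103 ≡ 3 and 6551 ≡ 3 (mod 4), so reciprocity gives (103/6551) = -(6551/103). Reduce: 6551 ≡ 62 (mod 103). Now have -(62/103).
Factor out 2: 62 = 2·31. Since 103 ≡ 7 (mod 8), (2/103) = +1. Now have -(31/103).
Both 31 ≡ 3 and 103 ≡ 3 (mod 4), so reciprocity gives (31/103) = -(103/31). Reduce: 103 ≡ 10 (mod 31). Now have (10/31).
Factor out 2: 10 = 2·5. Since 31 ≡ 7 (mod 8), (2/31) = +1. Now have (5/31).
5 ≡ 1 (mod 4), so quadratic reciprocity gives (5/31) = (31/5). Reduce: 31 ≡ 1 (mod 5). Now have (1/5).
(1/5) = 1. Collecting the sign factors: 1.
Product: (-1)·(1) = -1.

-1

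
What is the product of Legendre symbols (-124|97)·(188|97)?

By multiplicativity, (-124·188|97) = (-124|97)·(188|97).
First factor (-124|97):
Reduce the numerator: -124 ≡ 70 (mod 97), so (-124|97) = (70|97).
Factor out 2: 70 = 2·35. Since 97 ≡ 1 (mod 8), (2|97) = +1. Now have (35|97).
97 ≡ 1 (mod 4), so quadratic reciprocity gives (35|97) = (97|35). Reduce: 97 ≡ 27 (mod 35). Now have (27|35).
Both 27 ≡ 3 and 35 ≡ 3 (mod 4), so reciprocity gives (27|35) = -(35|27). Reduce: 35 ≡ 8 (mod 27). Now have -(8|27).
Factor out 2: 8 = 2^3. Since 27 ≡ 3 (mod 8), (2|27) = -1, and (2|27)^3 = -1. Now have (1|27).
(1|27) = 1. Collecting the sign factors: 1.
Second factor (188|97):
Reduce the numerator: 188 ≡ 91 (mod 97), so (188|97) = (91|97).
97 ≡ 1 (mod 4), so quadratic reciprocity gives (91|97) = (97|91). Reduce: 97 ≡ 6 (mod 91). Now have (6|91).
Factor out 2: 6 = 2·3. Since 91 ≡ 3 (mod 8), (2|91) = -1. Now have -(3|91).
Both 3 ≡ 3 and 91 ≡ 3 (mod 4), so reciprocity gives (3|91) = -(91|3). Reduce: 91 ≡ 1 (mod 3). Now have (1|3).
(1|3) = 1. Collecting the sign factors: 1.
Product: (1)·(1) = 1.

1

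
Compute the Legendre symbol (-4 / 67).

-1

(-4 / 67)
  = (63 / 67)    [-4 ≡ 63 mod 67]
  = -(67 / 63)    [QR: both ≡ 3 mod 4, sign flips]
  = -(4 / 63)    [67 ≡ 4 mod 63]
  = -(1 / 63)    [63 ≡ 7 mod 8 ⇒ (2 / 63)^2 = +1]
  = -1    [(1 / 63) = 1]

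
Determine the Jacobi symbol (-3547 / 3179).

-1

Reduce the numerator: -3547 ≡ 2811 (mod 3179), so (-3547 / 3179) = (2811 / 3179).
Both 2811 ≡ 3 and 3179 ≡ 3 (mod 4), so reciprocity gives (2811 / 3179) = -(3179 / 2811). Reduce: 3179 ≡ 368 (mod 2811). Now have -(368 / 2811).
Factor out 2: 368 = 2^4·23. Since 2811 ≡ 3 (mod 8), (2 / 2811) = -1, and (2 / 2811)^4 = +1. Now have -(23 / 2811).
Both 23 ≡ 3 and 2811 ≡ 3 (mod 4), so reciprocity gives (23 / 2811) = -(2811 / 23). Reduce: 2811 ≡ 5 (mod 23). Now have (5 / 23).
5 ≡ 1 (mod 4), so quadratic reciprocity gives (5 / 23) = (23 / 5). Reduce: 23 ≡ 3 (mod 5). Now have (3 / 5).
5 ≡ 1 (mod 4), so quadratic reciprocity gives (3 / 5) = (5 / 3). Reduce: 5 ≡ 2 (mod 3). Now have (2 / 3).
Factor out 2: 2 = 2. Since 3 ≡ 3 (mod 8), (2 / 3) = -1. Now have -(1 / 3).
(1 / 3) = 1. Collecting the sign factors: -1.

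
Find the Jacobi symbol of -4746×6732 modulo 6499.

1

By multiplicativity, (-4746·6732/6499) = (-4746/6499)·(6732/6499).
First factor (-4746/6499):
(-4746/6499)
  = -(4746/6499)    [6499 ≡ 3 mod 4 ⇒ (-1/6499) = -1]
  = (2373/6499)    [6499 ≡ 3 mod 8 ⇒ (2/6499) = -1]
  = (6499/2373)    [QR: 2373 ≡ 1 mod 4, sign kept]
  = (1753/2373)    [6499 ≡ 1753 mod 2373]
  = (2373/1753)    [QR: 1753 ≡ 1 mod 4, sign kept]
  = (620/1753)    [2373 ≡ 620 mod 1753]
  = (155/1753)    [1753 ≡ 1 mod 8 ⇒ (2/1753)^2 = +1]
  = (1753/155)    [QR: 1753 ≡ 1 mod 4, sign kept]
  = (48/155)    [1753 ≡ 48 mod 155]
  = (3/155)    [155 ≡ 3 mod 8 ⇒ (2/155)^4 = +1]
  = -(155/3)    [QR: both ≡ 3 mod 4, sign flips]
  = -(2/3)    [155 ≡ 2 mod 3]
  = (1/3)    [3 ≡ 3 mod 8 ⇒ (2/3) = -1]
  = 1    [(1/3) = 1]
Second factor (6732/6499):
(6732/6499)
  = (233/6499)    [6732 ≡ 233 mod 6499]
  = (6499/233)    [QR: 233 ≡ 1 mod 4, sign kept]
  = (208/233)    [6499 ≡ 208 mod 233]
  = (13/233)    [233 ≡ 1 mod 8 ⇒ (2/233)^4 = +1]
  = (233/13)    [QR: 13 ≡ 1 mod 4, sign kept]
  = (12/13)    [233 ≡ 12 mod 13]
  = (3/13)    [13 ≡ 5 mod 8 ⇒ (2/13)^2 = +1]
  = (13/3)    [QR: 13 ≡ 1 mod 4, sign kept]
  = (1/3)    [13 ≡ 1 mod 3]
  = 1    [(1/3) = 1]
Product: (1)·(1) = 1.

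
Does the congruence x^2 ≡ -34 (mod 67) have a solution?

(-34/67)
  = -(34/67)    [67 ≡ 3 mod 4 ⇒ (-1/67) = -1]
  = (17/67)    [67 ≡ 3 mod 8 ⇒ (2/67) = -1]
  = (67/17)    [QR: 17 ≡ 1 mod 4, sign kept]
  = (16/17)    [67 ≡ 16 mod 17]
  = (1/17)    [17 ≡ 1 mod 8 ⇒ (2/17)^4 = +1]
  = 1    [(1/17) = 1]
The Legendre symbol is 1, so x^2 ≡ -34 (mod 67) has solution.

yes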